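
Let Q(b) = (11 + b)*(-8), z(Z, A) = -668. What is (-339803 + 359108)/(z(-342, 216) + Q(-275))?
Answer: 19305/1444 ≈ 13.369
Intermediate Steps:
Q(b) = -88 - 8*b
(-339803 + 359108)/(z(-342, 216) + Q(-275)) = (-339803 + 359108)/(-668 + (-88 - 8*(-275))) = 19305/(-668 + (-88 + 2200)) = 19305/(-668 + 2112) = 19305/1444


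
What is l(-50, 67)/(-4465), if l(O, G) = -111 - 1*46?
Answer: 157/4465 ≈ 0.035162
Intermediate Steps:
l(O, G) = -157 (l(O, G) = -111 - 46 = -157)
l(-50, 67)/(-4465) = -157/(-4465) = -157*(-1/4465) = 157/4465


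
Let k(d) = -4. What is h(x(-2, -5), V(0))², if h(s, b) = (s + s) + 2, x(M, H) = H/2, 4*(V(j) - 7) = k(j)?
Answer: 9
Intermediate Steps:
V(j) = 6 (V(j) = 7 + (¼)*(-4) = 7 - 1 = 6)
x(M, H) = H/2 (x(M, H) = H*(½) = H/2)
h(s, b) = 2 + 2*s (h(s, b) = 2*s + 2 = 2 + 2*s)
h(x(-2, -5), V(0))² = (2 + 2*((½)*(-5)))² = (2 + 2*(-5/2))² = (2 - 5)² = (-3)² = 9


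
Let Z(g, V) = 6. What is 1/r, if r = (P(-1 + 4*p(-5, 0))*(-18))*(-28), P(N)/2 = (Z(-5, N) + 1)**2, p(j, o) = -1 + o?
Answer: 1/49392 ≈ 2.0246e-5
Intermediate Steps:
P(N) = 98 (P(N) = 2*(6 + 1)**2 = 2*7**2 = 2*49 = 98)
r = 49392 (r = (98*(-18))*(-28) = -1764*(-28) = 49392)
1/r = 1/49392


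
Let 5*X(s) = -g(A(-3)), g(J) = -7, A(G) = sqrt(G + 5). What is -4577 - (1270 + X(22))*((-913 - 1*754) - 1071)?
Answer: 17382581/5 ≈ 3.4765e+6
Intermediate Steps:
A(G) = sqrt(5 + G)
X(s) = 7/5 (X(s) = (-1*(-7))/5 = (1/5)*7 = 7/5)
-4577 - (1270 + X(22))*((-913 - 1*754) - 1071) = -4577 - (1270 + 7/5)*((-913 - 1*754) - 1071) = -4577 - 6357*((-913 - 754) - 1071)/5 = -4577 - 6357*(-1667 - 1071)/5 = -4577 - 6357*(-2738)/5 = -4577 - 1*(-17405466/5) = -4577 + 17405466/5 = 17382581/5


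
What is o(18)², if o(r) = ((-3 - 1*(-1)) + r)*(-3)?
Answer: 2304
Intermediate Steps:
o(r) = 6 - 3*r (o(r) = ((-3 + 1) + r)*(-3) = (-2 + r)*(-3) = 6 - 3*r)
o(18)² = (6 - 3*18)² = (6 - 54)² = (-48)² = 2304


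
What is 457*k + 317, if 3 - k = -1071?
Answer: 491135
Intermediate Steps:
k = 1074 (k = 3 - 1*(-1071) = 3 + 1071 = 1074)
457*k + 317 = 457*1074 + 317 = 490818 + 317 = 491135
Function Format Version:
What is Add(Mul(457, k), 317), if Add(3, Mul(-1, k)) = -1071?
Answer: 491135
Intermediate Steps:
k = 1074 (k = Add(3, Mul(-1, -1071)) = Add(3, 1071) = 1074)
Add(Mul(457, k), 317) = Add(Mul(457, 1074), 317) = Add(490818, 317) = 491135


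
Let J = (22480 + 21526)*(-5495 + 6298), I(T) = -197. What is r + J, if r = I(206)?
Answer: 35336621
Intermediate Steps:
r = -197
J = 35336818 (J = 44006*803 = 35336818)
r + J = -197 + 35336818 = 35336621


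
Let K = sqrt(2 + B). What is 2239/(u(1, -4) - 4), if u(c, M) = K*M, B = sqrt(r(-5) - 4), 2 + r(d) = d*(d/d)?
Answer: -2239/(4 + 4*sqrt(2 + I*sqrt(11))) ≈ -183.0 + 65.261*I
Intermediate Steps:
r(d) = -2 + d (r(d) = -2 + d*(d/d) = -2 + d*1 = -2 + d)
B = I*sqrt(11) (B = sqrt((-2 - 5) - 4) = sqrt(-7 - 4) = sqrt(-11) = I*sqrt(11) ≈ 3.3166*I)
K = sqrt(2 + I*sqrt(11)) ≈ 1.7136 + 0.96772*I
u(c, M) = M*sqrt(2 + I*sqrt(11)) (u(c, M) = sqrt(2 + I*sqrt(11))*M = M*sqrt(2 + I*sqrt(11)))
2239/(u(1, -4) - 4) = 2239/(-4*sqrt(2 + I*sqrt(11)) - 4) = 2239/(-4 - 4*sqrt(2 + I*sqrt(11)))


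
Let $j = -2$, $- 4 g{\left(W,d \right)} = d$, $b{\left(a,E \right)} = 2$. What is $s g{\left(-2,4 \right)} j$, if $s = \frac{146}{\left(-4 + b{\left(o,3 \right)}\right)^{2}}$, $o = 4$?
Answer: $73$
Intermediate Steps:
$g{\left(W,d \right)} = - \frac{d}{4}$
$s = \frac{73}{2}$ ($s = \frac{146}{\left(-4 + 2\right)^{2}} = \frac{146}{\left(-2\right)^{2}} = \frac{146}{4} = 146 \cdot \frac{1}{4} = \frac{73}{2} \approx 36.5$)
$s g{\left(-2,4 \right)} j = \frac{73 \left(- \frac{1}{4}\right) 4 \left(-2\right)}{2} = \frac{73 \left(\left(-1\right) \left(-2\right)\right)}{2} = \frac{73}{2} \cdot 2 = 73$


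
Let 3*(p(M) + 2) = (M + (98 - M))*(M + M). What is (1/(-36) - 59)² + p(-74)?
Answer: -1752695/1296 ≈ -1352.4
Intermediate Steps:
p(M) = -2 + 196*M/3 (p(M) = -2 + ((M + (98 - M))*(M + M))/3 = -2 + (98*(2*M))/3 = -2 + (196*M)/3 = -2 + 196*M/3)
(1/(-36) - 59)² + p(-74) = (1/(-36) - 59)² + (-2 + (196/3)*(-74)) = (-1/36 - 59)² + (-2 - 14504/3) = (-2125/36)² - 14510/3 = 4515625/1296 - 14510/3 = -1752695/1296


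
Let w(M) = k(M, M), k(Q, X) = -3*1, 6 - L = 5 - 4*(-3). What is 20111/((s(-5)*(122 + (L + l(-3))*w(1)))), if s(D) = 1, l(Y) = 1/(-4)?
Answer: 11492/89 ≈ 129.12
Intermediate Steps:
L = -11 (L = 6 - (5 - 4*(-3)) = 6 - (5 + 12) = 6 - 1*17 = 6 - 17 = -11)
k(Q, X) = -3
l(Y) = -¼
w(M) = -3
20111/((s(-5)*(122 + (L + l(-3))*w(1)))) = 20111/((1*(122 + (-11 - ¼)*(-3)))) = 20111/((1*(122 - 45/4*(-3)))) = 20111/((1*(122 + 135/4))) = 20111/((1*(623/4))) = 20111/(623/4) = 20111*(4/623) = 11492/89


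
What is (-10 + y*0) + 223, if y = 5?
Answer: 213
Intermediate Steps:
(-10 + y*0) + 223 = (-10 + 5*0) + 223 = (-10 + 0) + 223 = -10 + 223 = 213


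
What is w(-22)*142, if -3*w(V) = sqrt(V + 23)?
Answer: -142/3 ≈ -47.333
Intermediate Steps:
w(V) = -sqrt(23 + V)/3 (w(V) = -sqrt(V + 23)/3 = -sqrt(23 + V)/3)
w(-22)*142 = -sqrt(23 - 22)/3*142 = -sqrt(1)/3*142 = -1/3*1*142 = -1/3*142 = -142/3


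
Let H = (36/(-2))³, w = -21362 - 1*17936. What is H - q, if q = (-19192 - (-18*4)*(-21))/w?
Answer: -114603320/19649 ≈ -5832.5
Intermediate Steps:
w = -39298 (w = -21362 - 17936 = -39298)
H = -5832 (H = (36*(-½))³ = (-18)³ = -5832)
q = 10352/19649 (q = (-19192 - (-18*4)*(-21))/(-39298) = (-19192 - (-72)*(-21))*(-1/39298) = (-19192 - 1*1512)*(-1/39298) = (-19192 - 1512)*(-1/39298) = -20704*(-1/39298) = 10352/19649 ≈ 0.52685)
H - q = -5832 - 1*10352/19649 = -5832 - 10352/19649 = -114603320/19649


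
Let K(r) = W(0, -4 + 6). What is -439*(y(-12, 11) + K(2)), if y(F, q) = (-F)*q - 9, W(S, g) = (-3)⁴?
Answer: -89556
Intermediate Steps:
W(S, g) = 81
y(F, q) = -9 - F*q (y(F, q) = -F*q - 9 = -9 - F*q)
K(r) = 81
-439*(y(-12, 11) + K(2)) = -439*((-9 - 1*(-12)*11) + 81) = -439*((-9 + 132) + 81) = -439*(123 + 81) = -439*204 = -89556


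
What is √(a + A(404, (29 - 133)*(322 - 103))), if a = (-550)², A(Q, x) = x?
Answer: 2*√69931 ≈ 528.89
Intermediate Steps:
a = 302500
√(a + A(404, (29 - 133)*(322 - 103))) = √(302500 + (29 - 133)*(322 - 103)) = √(302500 - 104*219) = √(302500 - 22776) = √279724 = 2*√69931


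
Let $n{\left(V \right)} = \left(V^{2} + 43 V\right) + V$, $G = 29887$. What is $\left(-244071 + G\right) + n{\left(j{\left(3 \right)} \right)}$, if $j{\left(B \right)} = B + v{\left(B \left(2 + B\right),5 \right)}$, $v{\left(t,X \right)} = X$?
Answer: $-213768$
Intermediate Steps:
$j{\left(B \right)} = 5 + B$ ($j{\left(B \right)} = B + 5 = 5 + B$)
$n{\left(V \right)} = V^{2} + 44 V$
$\left(-244071 + G\right) + n{\left(j{\left(3 \right)} \right)} = \left(-244071 + 29887\right) + \left(5 + 3\right) \left(44 + \left(5 + 3\right)\right) = -214184 + 8 \left(44 + 8\right) = -214184 + 8 \cdot 52 = -214184 + 416 = -213768$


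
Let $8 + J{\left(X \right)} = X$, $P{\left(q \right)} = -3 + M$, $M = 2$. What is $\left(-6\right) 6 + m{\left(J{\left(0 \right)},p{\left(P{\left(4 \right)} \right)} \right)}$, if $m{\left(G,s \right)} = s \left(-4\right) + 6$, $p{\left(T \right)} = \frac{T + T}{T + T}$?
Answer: $-34$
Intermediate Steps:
$P{\left(q \right)} = -1$ ($P{\left(q \right)} = -3 + 2 = -1$)
$p{\left(T \right)} = 1$ ($p{\left(T \right)} = \frac{2 T}{2 T} = 2 T \frac{1}{2 T} = 1$)
$J{\left(X \right)} = -8 + X$
$m{\left(G,s \right)} = 6 - 4 s$ ($m{\left(G,s \right)} = - 4 s + 6 = 6 - 4 s$)
$\left(-6\right) 6 + m{\left(J{\left(0 \right)},p{\left(P{\left(4 \right)} \right)} \right)} = \left(-6\right) 6 + \left(6 - 4\right) = -36 + \left(6 - 4\right) = -36 + 2 = -34$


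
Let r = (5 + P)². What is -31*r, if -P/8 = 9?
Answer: -139159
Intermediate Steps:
P = -72 (P = -8*9 = -72)
r = 4489 (r = (5 - 72)² = (-67)² = 4489)
-31*r = -31*4489 = -139159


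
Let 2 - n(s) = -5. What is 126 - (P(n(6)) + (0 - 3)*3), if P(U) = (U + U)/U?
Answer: 133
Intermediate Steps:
n(s) = 7 (n(s) = 2 - 1*(-5) = 2 + 5 = 7)
P(U) = 2 (P(U) = (2*U)/U = 2)
126 - (P(n(6)) + (0 - 3)*3) = 126 - (2 + (0 - 3)*3) = 126 - (2 - 3*3) = 126 - (2 - 9) = 126 - 1*(-7) = 126 + 7 = 133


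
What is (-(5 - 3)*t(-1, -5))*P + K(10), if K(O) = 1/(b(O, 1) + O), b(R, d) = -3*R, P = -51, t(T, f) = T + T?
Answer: -4081/20 ≈ -204.05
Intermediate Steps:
t(T, f) = 2*T
K(O) = -1/(2*O) (K(O) = 1/(-3*O + O) = 1/(-2*O) = -1/(2*O))
(-(5 - 3)*t(-1, -5))*P + K(10) = -(5 - 3)*2*(-1)*(-51) - ½/10 = -2*(-2)*(-51) - ½*⅒ = -1*(-4)*(-51) - 1/20 = 4*(-51) - 1/20 = -204 - 1/20 = -4081/20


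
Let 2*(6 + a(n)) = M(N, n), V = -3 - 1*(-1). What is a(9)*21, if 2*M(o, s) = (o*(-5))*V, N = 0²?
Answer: -126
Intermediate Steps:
V = -2 (V = -3 + 1 = -2)
N = 0
M(o, s) = 5*o (M(o, s) = ((o*(-5))*(-2))/2 = (-5*o*(-2))/2 = (10*o)/2 = 5*o)
a(n) = -6 (a(n) = -6 + (5*0)/2 = -6 + (½)*0 = -6 + 0 = -6)
a(9)*21 = -6*21 = -126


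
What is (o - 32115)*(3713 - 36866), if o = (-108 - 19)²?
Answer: 529983858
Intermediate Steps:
o = 16129 (o = (-127)² = 16129)
(o - 32115)*(3713 - 36866) = (16129 - 32115)*(3713 - 36866) = -15986*(-33153) = 529983858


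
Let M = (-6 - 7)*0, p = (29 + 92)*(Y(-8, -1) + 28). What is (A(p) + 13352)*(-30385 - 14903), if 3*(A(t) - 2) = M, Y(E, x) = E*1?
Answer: -604775952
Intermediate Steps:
Y(E, x) = E
p = 2420 (p = (29 + 92)*(-8 + 28) = 121*20 = 2420)
M = 0 (M = -13*0 = 0)
A(t) = 2 (A(t) = 2 + (⅓)*0 = 2 + 0 = 2)
(A(p) + 13352)*(-30385 - 14903) = (2 + 13352)*(-30385 - 14903) = 13354*(-45288) = -604775952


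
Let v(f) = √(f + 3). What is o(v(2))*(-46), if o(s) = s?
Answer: -46*√5 ≈ -102.86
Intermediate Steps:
v(f) = √(3 + f)
o(v(2))*(-46) = √(3 + 2)*(-46) = √5*(-46) = -46*√5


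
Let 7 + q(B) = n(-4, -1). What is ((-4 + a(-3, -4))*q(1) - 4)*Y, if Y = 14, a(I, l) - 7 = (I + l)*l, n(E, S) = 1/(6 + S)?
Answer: -15036/5 ≈ -3007.2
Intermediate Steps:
a(I, l) = 7 + l*(I + l) (a(I, l) = 7 + (I + l)*l = 7 + l*(I + l))
q(B) = -34/5 (q(B) = -7 + 1/(6 - 1) = -7 + 1/5 = -7 + ⅕ = -34/5)
((-4 + a(-3, -4))*q(1) - 4)*Y = ((-4 + (7 + (-4)² - 3*(-4)))*(-34/5) - 4)*14 = ((-4 + (7 + 16 + 12))*(-34/5) - 4)*14 = ((-4 + 35)*(-34/5) - 4)*14 = (31*(-34/5) - 4)*14 = (-1054/5 - 4)*14 = -1074/5*14 = -15036/5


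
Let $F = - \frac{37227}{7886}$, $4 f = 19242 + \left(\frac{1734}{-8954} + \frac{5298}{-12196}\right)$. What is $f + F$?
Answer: $\frac{2069240265173715}{430587365912} \approx 4805.6$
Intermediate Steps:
$f = \frac{525303807993}{109202984}$ ($f = \frac{19242 + \left(\frac{1734}{-8954} + \frac{5298}{-12196}\right)}{4} = \frac{19242 + \left(1734 \left(- \frac{1}{8954}\right) + 5298 \left(- \frac{1}{12196}\right)\right)}{4} = \frac{19242 - \frac{17146539}{27300746}}{4} = \frac{1}{4} \cdot \frac{525303807993}{27300746} = \frac{525303807993}{109202984} \approx 4810.3$)
$F = - \frac{37227}{7886}$ ($F = \left(-37227\right) \frac{1}{7886} = - \frac{37227}{7886} \approx -4.7206$)
$f + F = \frac{525303807993}{109202984} - \frac{37227}{7886} = \frac{2069240265173715}{430587365912}$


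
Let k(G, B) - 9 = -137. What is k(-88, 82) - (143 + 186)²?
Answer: -108369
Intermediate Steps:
k(G, B) = -128 (k(G, B) = 9 - 137 = -128)
k(-88, 82) - (143 + 186)² = -128 - (143 + 186)² = -128 - 1*329² = -128 - 1*108241 = -128 - 108241 = -108369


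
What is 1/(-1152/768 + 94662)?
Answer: 2/189321 ≈ 1.0564e-5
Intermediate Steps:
1/(-1152/768 + 94662) = 1/(-1152*1/768 + 94662) = 1/(-3/2 + 94662) = 1/(189321/2) = 2/189321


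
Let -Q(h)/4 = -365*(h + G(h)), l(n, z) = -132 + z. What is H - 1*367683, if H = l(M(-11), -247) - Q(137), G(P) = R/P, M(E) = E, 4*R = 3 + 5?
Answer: -77830154/137 ≈ -5.6810e+5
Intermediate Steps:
R = 2 (R = (3 + 5)/4 = (¼)*8 = 2)
G(P) = 2/P
Q(h) = 1460*h + 2920/h (Q(h) = -(-1460)*(h + 2/h) = -4*(-730/h - 365*h) = 1460*h + 2920/h)
H = -27457583/137 (H = (-132 - 247) - (1460*137 + 2920/137) = -379 - (200020 + 2920*(1/137)) = -379 - (200020 + 2920/137) = -379 - 1*27405660/137 = -379 - 27405660/137 = -27457583/137 ≈ -2.0042e+5)
H - 1*367683 = -27457583/137 - 1*367683 = -27457583/137 - 367683 = -77830154/137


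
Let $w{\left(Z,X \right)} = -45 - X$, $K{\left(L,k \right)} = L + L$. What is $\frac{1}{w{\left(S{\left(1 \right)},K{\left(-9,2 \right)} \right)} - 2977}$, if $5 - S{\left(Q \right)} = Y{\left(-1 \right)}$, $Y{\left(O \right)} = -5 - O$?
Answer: $- \frac{1}{3004} \approx -0.00033289$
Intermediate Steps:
$K{\left(L,k \right)} = 2 L$
$S{\left(Q \right)} = 9$ ($S{\left(Q \right)} = 5 - \left(-5 - -1\right) = 5 - \left(-5 + 1\right) = 5 - -4 = 5 + 4 = 9$)
$\frac{1}{w{\left(S{\left(1 \right)},K{\left(-9,2 \right)} \right)} - 2977} = \frac{1}{\left(-45 - 2 \left(-9\right)\right) - 2977} = \frac{1}{\left(-45 - -18\right) - 2977} = \frac{1}{\left(-45 + 18\right) - 2977} = \frac{1}{-27 - 2977} = \frac{1}{-3004} = - \frac{1}{3004}$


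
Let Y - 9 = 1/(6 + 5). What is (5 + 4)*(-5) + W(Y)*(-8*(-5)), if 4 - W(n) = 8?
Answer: -205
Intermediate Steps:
Y = 100/11 (Y = 9 + 1/(6 + 5) = 9 + 1/11 = 100/11 ≈ 9.0909)
W(n) = -4 (W(n) = 4 - 1*8 = 4 - 8 = -4)
(5 + 4)*(-5) + W(Y)*(-8*(-5)) = (5 + 4)*(-5) - (-32)*(-5) = 9*(-5) - 4*40 = -45 - 160 = -205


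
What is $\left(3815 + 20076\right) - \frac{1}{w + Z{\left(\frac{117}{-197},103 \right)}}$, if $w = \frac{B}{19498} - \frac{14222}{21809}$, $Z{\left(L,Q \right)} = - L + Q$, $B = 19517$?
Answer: $\frac{208027366791111261}{8707356350165} \approx 23891.0$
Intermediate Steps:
$Z{\left(L,Q \right)} = Q - L$
$w = \frac{148345697}{425231882}$ ($w = \frac{19517}{19498} - \frac{14222}{21809} = \frac{148345697}{425231882} \approx 0.34886$)
$\left(3815 + 20076\right) - \frac{1}{w + Z{\left(\frac{117}{-197},103 \right)}} = \left(3815 + 20076\right) - \frac{1}{\frac{148345697}{425231882} + \left(103 - \frac{117}{-197}\right)} = 23891 - \frac{1}{\frac{148345697}{425231882} + \left(103 - 117 \left(- \frac{1}{197}\right)\right)} = 23891 - \frac{1}{\frac{148345697}{425231882} + \left(103 - - \frac{117}{197}\right)} = 23891 - \frac{1}{\frac{148345697}{425231882} + \left(103 + \frac{117}{197}\right)} = 23891 - \frac{1}{\frac{148345697}{425231882} + \frac{20408}{197}} = 23891 - \frac{1}{\frac{8707356350165}{83770680754}} = 23891 - \frac{83770680754}{8707356350165} = \frac{208027366791111261}{8707356350165}$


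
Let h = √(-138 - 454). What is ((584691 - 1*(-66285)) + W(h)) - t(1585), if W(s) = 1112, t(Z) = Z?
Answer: 650503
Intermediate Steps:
h = 4*I*√37 (h = √(-592) = 4*I*√37 ≈ 24.331*I)
((584691 - 1*(-66285)) + W(h)) - t(1585) = ((584691 - 1*(-66285)) + 1112) - 1*1585 = ((584691 + 66285) + 1112) - 1585 = (650976 + 1112) - 1585 = 652088 - 1585 = 650503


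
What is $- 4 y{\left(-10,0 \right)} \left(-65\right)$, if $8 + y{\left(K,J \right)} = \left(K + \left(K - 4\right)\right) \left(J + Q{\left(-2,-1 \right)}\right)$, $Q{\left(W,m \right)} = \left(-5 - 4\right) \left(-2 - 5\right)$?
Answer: $-395200$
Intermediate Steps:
$Q{\left(W,m \right)} = 63$ ($Q{\left(W,m \right)} = \left(-9\right) \left(-7\right) = 63$)
$y{\left(K,J \right)} = -8 + \left(-4 + 2 K\right) \left(63 + J\right)$ ($y{\left(K,J \right)} = -8 + \left(K + \left(K - 4\right)\right) \left(J + 63\right) = -8 + \left(K + \left(K - 4\right)\right) \left(63 + J\right) = -8 + \left(K + \left(-4 + K\right)\right) \left(63 + J\right) = -8 + \left(-4 + 2 K\right) \left(63 + J\right)$)
$- 4 y{\left(-10,0 \right)} \left(-65\right) = - 4 \left(-260 - 0 + 126 \left(-10\right) + 2 \cdot 0 \left(-10\right)\right) \left(-65\right) = - 4 \left(-260 + 0 - 1260 + 0\right) \left(-65\right) = \left(-4\right) \left(-1520\right) \left(-65\right) = 6080 \left(-65\right) = -395200$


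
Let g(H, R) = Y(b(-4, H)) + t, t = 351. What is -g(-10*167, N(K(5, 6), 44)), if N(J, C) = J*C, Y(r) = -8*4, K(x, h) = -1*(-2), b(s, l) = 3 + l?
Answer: -319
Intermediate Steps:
K(x, h) = 2
Y(r) = -32
N(J, C) = C*J
g(H, R) = 319 (g(H, R) = -32 + 351 = 319)
-g(-10*167, N(K(5, 6), 44)) = -1*319 = -319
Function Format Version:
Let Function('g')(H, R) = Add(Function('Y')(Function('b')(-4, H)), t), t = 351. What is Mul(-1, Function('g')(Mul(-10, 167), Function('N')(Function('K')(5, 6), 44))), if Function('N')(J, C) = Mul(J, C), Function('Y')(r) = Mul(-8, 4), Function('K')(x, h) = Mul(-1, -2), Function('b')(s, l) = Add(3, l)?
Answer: -319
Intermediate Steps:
Function('K')(x, h) = 2
Function('Y')(r) = -32
Function('N')(J, C) = Mul(C, J)
Function('g')(H, R) = 319 (Function('g')(H, R) = Add(-32, 351) = 319)
Mul(-1, Function('g')(Mul(-10, 167), Function('N')(Function('K')(5, 6), 44))) = Mul(-1, 319) = -319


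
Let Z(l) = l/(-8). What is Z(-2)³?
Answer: 1/64 ≈ 0.015625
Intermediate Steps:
Z(l) = -l/8 (Z(l) = l*(-⅛) = -l/8)
Z(-2)³ = (-⅛*(-2))³ = (¼)³ = 1/64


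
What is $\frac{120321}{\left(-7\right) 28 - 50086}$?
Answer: $- \frac{120321}{50282} \approx -2.3929$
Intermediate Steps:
$\frac{120321}{\left(-7\right) 28 - 50086} = \frac{120321}{-196 - 50086} = \frac{120321}{-50282} = 120321 \left(- \frac{1}{50282}\right) = - \frac{120321}{50282}$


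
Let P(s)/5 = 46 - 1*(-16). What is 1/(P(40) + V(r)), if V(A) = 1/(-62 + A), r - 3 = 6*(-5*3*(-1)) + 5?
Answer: 36/11161 ≈ 0.0032255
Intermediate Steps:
P(s) = 310 (P(s) = 5*(46 - 1*(-16)) = 5*(46 + 16) = 5*62 = 310)
r = 98 (r = 3 + (6*(-5*3*(-1)) + 5) = 3 + (6*(-15*(-1)) + 5) = 3 + (6*15 + 5) = 3 + (90 + 5) = 3 + 95 = 98)
1/(P(40) + V(r)) = 1/(310 + 1/(-62 + 98)) = 1/(310 + 1/36) = 1/(11161/36) = 36/11161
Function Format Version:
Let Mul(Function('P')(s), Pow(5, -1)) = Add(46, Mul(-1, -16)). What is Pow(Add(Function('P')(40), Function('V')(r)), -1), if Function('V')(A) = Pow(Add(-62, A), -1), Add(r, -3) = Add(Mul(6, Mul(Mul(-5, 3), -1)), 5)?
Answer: Rational(36, 11161) ≈ 0.0032255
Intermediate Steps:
Function('P')(s) = 310 (Function('P')(s) = Mul(5, Add(46, Mul(-1, -16))) = Mul(5, Add(46, 16)) = Mul(5, 62) = 310)
r = 98 (r = Add(3, Add(Mul(6, Mul(Mul(-5, 3), -1)), 5)) = Add(3, Add(Mul(6, Mul(-15, -1)), 5)) = Add(3, Add(Mul(6, 15), 5)) = Add(3, Add(90, 5)) = Add(3, 95) = 98)
Pow(Add(Function('P')(40), Function('V')(r)), -1) = Pow(Add(310, Pow(Add(-62, 98), -1)), -1) = Pow(Add(310, Pow(36, -1)), -1) = Pow(Add(310, Rational(1, 36)), -1) = Pow(Rational(11161, 36), -1) = Rational(36, 11161)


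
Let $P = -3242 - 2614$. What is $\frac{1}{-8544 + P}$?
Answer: $- \frac{1}{14400} \approx -6.9444 \cdot 10^{-5}$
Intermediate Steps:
$P = -5856$
$\frac{1}{-8544 + P} = \frac{1}{-8544 - 5856} = \frac{1}{-14400} = - \frac{1}{14400}$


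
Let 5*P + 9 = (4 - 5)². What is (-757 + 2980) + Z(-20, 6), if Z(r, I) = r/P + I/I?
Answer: 4473/2 ≈ 2236.5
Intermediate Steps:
P = -8/5 (P = -9/5 + (4 - 5)²/5 = -9/5 + (⅕)*(-1)² = -9/5 + (⅕)*1 = -9/5 + ⅕ = -8/5 ≈ -1.6000)
Z(r, I) = 1 - 5*r/8 (Z(r, I) = r/(-8/5) + I/I = r*(-5/8) + 1 = -5*r/8 + 1 = 1 - 5*r/8)
(-757 + 2980) + Z(-20, 6) = (-757 + 2980) + (1 - 5/8*(-20)) = 2223 + (1 + 25/2) = 2223 + 27/2 = 4473/2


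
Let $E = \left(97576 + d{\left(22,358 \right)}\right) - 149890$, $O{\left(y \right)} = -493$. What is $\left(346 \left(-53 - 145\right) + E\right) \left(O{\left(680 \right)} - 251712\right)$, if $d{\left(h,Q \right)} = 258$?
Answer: $30406843620$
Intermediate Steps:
$E = -52056$ ($E = \left(97576 + 258\right) - 149890 = 97834 - 149890 = -52056$)
$\left(346 \left(-53 - 145\right) + E\right) \left(O{\left(680 \right)} - 251712\right) = \left(346 \left(-53 - 145\right) - 52056\right) \left(-493 - 251712\right) = \left(346 \left(-198\right) - 52056\right) \left(-493 - 251712\right) = \left(-68508 - 52056\right) \left(-252205\right) = \left(-120564\right) \left(-252205\right) = 30406843620$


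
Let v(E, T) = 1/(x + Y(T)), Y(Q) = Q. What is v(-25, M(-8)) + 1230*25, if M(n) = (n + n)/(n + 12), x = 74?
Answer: 2152501/70 ≈ 30750.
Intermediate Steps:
M(n) = 2*n/(12 + n) (M(n) = (2*n)/(12 + n) = 2*n/(12 + n))
v(E, T) = 1/(74 + T)
v(-25, M(-8)) + 1230*25 = 1/(74 + 2*(-8)/(12 - 8)) + 1230*25 = 1/(74 + 2*(-8)/4) + 30750 = 1/(74 + 2*(-8)*(¼)) + 30750 = 1/(74 - 4) + 30750 = 1/70 + 30750 = 2152501/70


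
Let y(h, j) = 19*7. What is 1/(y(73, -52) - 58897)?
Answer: -1/58764 ≈ -1.7017e-5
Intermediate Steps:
y(h, j) = 133
1/(y(73, -52) - 58897) = 1/(133 - 58897) = 1/(-58764) = -1/58764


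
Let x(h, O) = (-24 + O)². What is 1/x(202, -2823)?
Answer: 1/8105409 ≈ 1.2337e-7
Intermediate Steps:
1/x(202, -2823) = 1/((-24 - 2823)²) = 1/((-2847)²) = 1/8105409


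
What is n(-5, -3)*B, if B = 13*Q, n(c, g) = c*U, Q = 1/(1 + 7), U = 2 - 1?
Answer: -65/8 ≈ -8.1250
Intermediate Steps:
U = 1
Q = ⅛ (Q = 1/8 = ⅛ ≈ 0.12500)
n(c, g) = c (n(c, g) = c*1 = c)
B = 13/8 (B = 13*(⅛) = 13/8 ≈ 1.6250)
n(-5, -3)*B = -5*13/8 = -65/8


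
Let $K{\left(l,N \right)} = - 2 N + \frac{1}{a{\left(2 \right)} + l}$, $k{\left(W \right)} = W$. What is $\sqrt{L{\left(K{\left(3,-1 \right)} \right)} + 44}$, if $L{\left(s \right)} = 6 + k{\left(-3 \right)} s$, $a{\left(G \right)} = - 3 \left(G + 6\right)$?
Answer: $\frac{\sqrt{2163}}{7} \approx 6.644$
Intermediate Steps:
$a{\left(G \right)} = -18 - 3 G$ ($a{\left(G \right)} = - 3 \left(6 + G\right) = -18 - 3 G$)
$K{\left(l,N \right)} = \frac{1}{-24 + l} - 2 N$ ($K{\left(l,N \right)} = - 2 N + \frac{1}{\left(-18 - 6\right) + l} = - 2 N + \frac{1}{-24 + l} = \frac{1}{-24 + l} - 2 N$)
$L{\left(s \right)} = 6 - 3 s$
$\sqrt{L{\left(K{\left(3,-1 \right)} \right)} + 44} = \sqrt{\left(6 - 3 \frac{1 + 48 \left(-1\right) - \left(-2\right) 3}{-24 + 3}\right) + 44} = \sqrt{\left(6 - 3 \frac{1 - 48 + 6}{-21}\right) + 44} = \sqrt{\left(6 - 3 \left(\left(- \frac{1}{21}\right) \left(-41\right)\right)\right) + 44} = \sqrt{\left(6 - \frac{41}{7}\right) + 44} = \sqrt{\frac{1}{7} + 44} = \sqrt{\frac{309}{7}} = \frac{\sqrt{2163}}{7}$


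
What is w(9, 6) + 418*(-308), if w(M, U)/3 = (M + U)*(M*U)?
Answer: -126314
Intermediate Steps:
w(M, U) = 3*M*U*(M + U) (w(M, U) = 3*((M + U)*(M*U)) = 3*(M*U*(M + U)) = 3*M*U*(M + U))
w(9, 6) + 418*(-308) = 3*9*6*(9 + 6) + 418*(-308) = 3*9*6*15 - 128744 = 2430 - 128744 = -126314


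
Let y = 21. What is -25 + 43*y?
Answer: 878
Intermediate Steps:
-25 + 43*y = -25 + 43*21 = -25 + 903 = 878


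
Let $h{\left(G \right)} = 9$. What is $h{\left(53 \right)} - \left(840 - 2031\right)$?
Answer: $1200$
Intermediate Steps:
$h{\left(53 \right)} - \left(840 - 2031\right) = 9 - \left(840 - 2031\right) = 9 - -1191 = 9 + 1191 = 1200$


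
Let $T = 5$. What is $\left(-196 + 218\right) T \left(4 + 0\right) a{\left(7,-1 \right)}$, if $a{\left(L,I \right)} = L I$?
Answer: $-3080$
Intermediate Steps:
$a{\left(L,I \right)} = I L$
$\left(-196 + 218\right) T \left(4 + 0\right) a{\left(7,-1 \right)} = \left(-196 + 218\right) 5 \left(4 + 0\right) \left(\left(-1\right) 7\right) = 22 \cdot 5 \cdot 4 \left(-7\right) = 22 \cdot 20 \left(-7\right) = 22 \left(-140\right) = -3080$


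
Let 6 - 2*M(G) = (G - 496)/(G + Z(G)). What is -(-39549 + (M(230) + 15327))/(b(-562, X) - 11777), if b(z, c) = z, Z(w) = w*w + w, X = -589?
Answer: -1292325707/658409040 ≈ -1.9628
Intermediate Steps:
Z(w) = w + w² (Z(w) = w² + w = w + w²)
M(G) = 3 - (-496 + G)/(2*(G + G*(1 + G))) (M(G) = 3 - (G - 496)/(2*(G + G*(1 + G))) = 3 - (-496 + G)/(2*(G + G*(1 + G))))
-(-39549 + (M(230) + 15327))/(b(-562, X) - 11777) = -(-39549 + ((½)*(496 + 6*230² + 11*230)/(230*(2 + 230)) + 15327))/(-562 - 11777) = -(-39549 + ((½)*(1/230)*(496 + 6*52900 + 2530)/232 + 15327))/(-12339) = -(-39549 + ((½)*(1/230)*(1/232)*(496 + 317400 + 2530) + 15327))*(-1)/12339 = -(-39549 + ((½)*(1/230)*(1/232)*320426 + 15327))*(-1)/12339 = -(-39549 + (160213/53360 + 15327))*(-1)/12339 = -(-39549 + 818008933/53360)*(-1)/12339 = -(-1292325707)*(-1)/(53360*12339) = -1*1292325707/658409040 = -1292325707/658409040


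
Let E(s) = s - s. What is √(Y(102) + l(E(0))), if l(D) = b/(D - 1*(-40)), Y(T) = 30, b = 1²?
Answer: √12010/20 ≈ 5.4795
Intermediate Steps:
E(s) = 0
b = 1
l(D) = 1/(40 + D) (l(D) = 1/(D - 1*(-40)) = 1/(D + 40) = 1/(40 + D))
√(Y(102) + l(E(0))) = √(30 + 1/(40 + 0)) = √(30 + 1/40) = √(1201/40) = √12010/20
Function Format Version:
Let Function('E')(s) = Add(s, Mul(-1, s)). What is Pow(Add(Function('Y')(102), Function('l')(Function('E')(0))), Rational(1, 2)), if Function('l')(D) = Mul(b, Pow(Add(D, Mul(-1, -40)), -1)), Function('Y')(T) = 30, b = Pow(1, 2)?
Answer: Mul(Rational(1, 20), Pow(12010, Rational(1, 2))) ≈ 5.4795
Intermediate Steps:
Function('E')(s) = 0
b = 1
Function('l')(D) = Pow(Add(40, D), -1) (Function('l')(D) = Mul(1, Pow(Add(D, Mul(-1, -40)), -1)) = Mul(1, Pow(Add(D, 40), -1)) = Mul(1, Pow(Add(40, D), -1)) = Pow(Add(40, D), -1))
Pow(Add(Function('Y')(102), Function('l')(Function('E')(0))), Rational(1, 2)) = Pow(Add(30, Pow(Add(40, 0), -1)), Rational(1, 2)) = Pow(Add(30, Pow(40, -1)), Rational(1, 2)) = Pow(Add(30, Rational(1, 40)), Rational(1, 2)) = Pow(Rational(1201, 40), Rational(1, 2)) = Mul(Rational(1, 20), Pow(12010, Rational(1, 2)))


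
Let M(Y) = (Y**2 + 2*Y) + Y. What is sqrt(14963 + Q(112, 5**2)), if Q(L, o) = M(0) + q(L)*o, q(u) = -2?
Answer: 3*sqrt(1657) ≈ 122.12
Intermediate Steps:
M(Y) = Y**2 + 3*Y
Q(L, o) = -2*o (Q(L, o) = 0*(3 + 0) - 2*o = 0*3 - 2*o = 0 - 2*o = -2*o)
sqrt(14963 + Q(112, 5**2)) = sqrt(14963 - 2*5**2) = sqrt(14963 - 2*25) = sqrt(14963 - 50) = sqrt(14913) = 3*sqrt(1657)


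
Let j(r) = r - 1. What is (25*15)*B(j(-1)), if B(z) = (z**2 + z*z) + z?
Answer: 2250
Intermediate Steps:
j(r) = -1 + r
B(z) = z + 2*z**2 (B(z) = (z**2 + z**2) + z = 2*z**2 + z = z + 2*z**2)
(25*15)*B(j(-1)) = (25*15)*((-1 - 1)*(1 + 2*(-1 - 1))) = 375*(-2*(1 + 2*(-2))) = 375*(-2*(1 - 4)) = 375*(-2*(-3)) = 375*6 = 2250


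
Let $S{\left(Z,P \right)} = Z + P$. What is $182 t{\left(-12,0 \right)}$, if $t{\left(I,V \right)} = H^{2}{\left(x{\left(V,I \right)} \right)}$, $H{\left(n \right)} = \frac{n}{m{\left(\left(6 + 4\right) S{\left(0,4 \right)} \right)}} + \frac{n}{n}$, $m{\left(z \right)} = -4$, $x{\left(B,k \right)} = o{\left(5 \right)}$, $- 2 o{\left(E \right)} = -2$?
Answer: $\frac{819}{8} \approx 102.38$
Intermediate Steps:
$S{\left(Z,P \right)} = P + Z$
$o{\left(E \right)} = 1$ ($o{\left(E \right)} = \left(- \frac{1}{2}\right) \left(-2\right) = 1$)
$x{\left(B,k \right)} = 1$
$H{\left(n \right)} = 1 - \frac{n}{4}$ ($H{\left(n \right)} = \frac{n}{-4} + \frac{n}{n} = n \left(- \frac{1}{4}\right) + 1 = - \frac{n}{4} + 1 = 1 - \frac{n}{4}$)
$t{\left(I,V \right)} = \frac{9}{16}$ ($t{\left(I,V \right)} = \left(1 - \frac{1}{4}\right)^{2} = \left(\frac{3}{4}\right)^{2} = \frac{9}{16}$)
$182 t{\left(-12,0 \right)} = 182 \cdot \frac{9}{16} = \frac{819}{8}$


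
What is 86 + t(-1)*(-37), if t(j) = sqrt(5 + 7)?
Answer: 86 - 74*sqrt(3) ≈ -42.172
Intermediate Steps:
t(j) = 2*sqrt(3) (t(j) = sqrt(12) = 2*sqrt(3))
86 + t(-1)*(-37) = 86 + (2*sqrt(3))*(-37) = 86 - 74*sqrt(3)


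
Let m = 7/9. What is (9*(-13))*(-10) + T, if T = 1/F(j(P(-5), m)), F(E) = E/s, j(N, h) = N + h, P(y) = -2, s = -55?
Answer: 1215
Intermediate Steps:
m = 7/9 (m = 7*(1/9) = 7/9 ≈ 0.77778)
F(E) = -E/55 (F(E) = E/(-55) = E*(-1/55) = -E/55)
T = 45 (T = 1/(-(-2 + 7/9)/55) = 1/(-1/55*(-11/9)) = 1/(1/45) = 45)
(9*(-13))*(-10) + T = (9*(-13))*(-10) + 45 = -117*(-10) + 45 = 1170 + 45 = 1215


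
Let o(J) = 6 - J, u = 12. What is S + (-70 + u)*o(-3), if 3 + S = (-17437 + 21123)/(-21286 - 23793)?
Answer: -23670161/45079 ≈ -525.08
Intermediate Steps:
S = -138923/45079 (S = -3 + (-17437 + 21123)/(-21286 - 23793) = -3 + 3686/(-45079) = -3 + 3686*(-1/45079) = -3 - 3686/45079 = -138923/45079 ≈ -3.0818)
S + (-70 + u)*o(-3) = -138923/45079 + (-70 + 12)*(6 - 1*(-3)) = -138923/45079 - 58*(6 + 3) = -138923/45079 - 58*9 = -138923/45079 - 522 = -23670161/45079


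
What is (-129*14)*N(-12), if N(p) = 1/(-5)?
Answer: 1806/5 ≈ 361.20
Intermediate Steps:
N(p) = -⅕
(-129*14)*N(-12) = -129*14*(-⅕) = -1806*(-⅕) = 1806/5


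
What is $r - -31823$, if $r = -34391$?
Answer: $-2568$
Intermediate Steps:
$r - -31823 = -34391 - -31823 = -34391 + 31823 = -2568$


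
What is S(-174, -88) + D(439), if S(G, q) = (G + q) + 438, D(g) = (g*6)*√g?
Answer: 176 + 2634*√439 ≈ 55364.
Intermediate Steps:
D(g) = 6*g^(3/2) (D(g) = (6*g)*√g = 6*g^(3/2))
S(G, q) = 438 + G + q
S(-174, -88) + D(439) = (438 - 174 - 88) + 6*439^(3/2) = 176 + 6*(439*√439) = 176 + 2634*√439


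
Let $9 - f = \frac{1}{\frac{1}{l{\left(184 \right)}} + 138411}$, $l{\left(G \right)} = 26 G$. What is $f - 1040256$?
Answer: $- \frac{688808107086359}{662158225} \approx -1.0402 \cdot 10^{6}$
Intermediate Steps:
$f = \frac{5959419241}{662158225}$ ($f = 9 - \frac{1}{\frac{1}{26 \cdot 184} + 138411} = 9 - \frac{1}{\frac{1}{4784} + 138411} = 9 - \frac{1}{\frac{662158225}{4784}} = 9 - \frac{4784}{662158225} = \frac{5959419241}{662158225} \approx 9.0$)
$f - 1040256 = \frac{5959419241}{662158225} - 1040256 = - \frac{688808107086359}{662158225}$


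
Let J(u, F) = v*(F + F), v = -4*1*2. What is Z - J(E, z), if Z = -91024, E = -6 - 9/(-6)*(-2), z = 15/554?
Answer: -25213528/277 ≈ -91024.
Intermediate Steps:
z = 15/554 (z = 15*(1/554) = 15/554 ≈ 0.027076)
v = -8 (v = -4*2 = -8)
E = -9 (E = -6 - 9*(-1/6)*(-2) = -6 + (3/2)*(-2) = -6 - 3 = -9)
J(u, F) = -16*F (J(u, F) = -8*(F + F) = -16*F)
Z - J(E, z) = -91024 - (-16)*15/554 = -91024 - 1*(-120/277) = -91024 + 120/277 = -25213528/277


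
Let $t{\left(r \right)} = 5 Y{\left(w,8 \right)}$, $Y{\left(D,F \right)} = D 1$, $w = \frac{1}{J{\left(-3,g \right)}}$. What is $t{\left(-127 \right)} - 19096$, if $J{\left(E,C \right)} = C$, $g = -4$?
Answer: $- \frac{76389}{4} \approx -19097.0$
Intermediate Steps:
$w = - \frac{1}{4}$ ($w = \frac{1}{-4} = - \frac{1}{4} \approx -0.25$)
$Y{\left(D,F \right)} = D$
$t{\left(r \right)} = - \frac{5}{4}$ ($t{\left(r \right)} = 5 \left(- \frac{1}{4}\right) = - \frac{5}{4}$)
$t{\left(-127 \right)} - 19096 = - \frac{5}{4} - 19096 = - \frac{76389}{4}$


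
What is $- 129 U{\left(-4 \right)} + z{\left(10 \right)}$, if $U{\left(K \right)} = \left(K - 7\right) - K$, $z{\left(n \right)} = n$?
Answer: $913$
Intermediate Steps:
$U{\left(K \right)} = -7$ ($U{\left(K \right)} = \left(K - 7\right) - K = \left(-7 + K\right) - K = -7$)
$- 129 U{\left(-4 \right)} + z{\left(10 \right)} = \left(-129\right) \left(-7\right) + 10 = 903 + 10 = 913$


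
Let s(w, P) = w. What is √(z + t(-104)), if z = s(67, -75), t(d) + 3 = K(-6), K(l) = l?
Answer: √58 ≈ 7.6158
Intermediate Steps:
t(d) = -9 (t(d) = -3 - 6 = -9)
z = 67
√(z + t(-104)) = √(67 - 9) = √58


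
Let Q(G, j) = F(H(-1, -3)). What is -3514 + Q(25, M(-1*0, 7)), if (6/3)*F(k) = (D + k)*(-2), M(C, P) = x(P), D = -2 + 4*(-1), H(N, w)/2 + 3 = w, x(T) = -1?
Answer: -3496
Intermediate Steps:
H(N, w) = -6 + 2*w
D = -6 (D = -2 - 4 = -6)
M(C, P) = -1
F(k) = 6 - k (F(k) = ((-6 + k)*(-2))/2 = (12 - 2*k)/2 = 6 - k)
Q(G, j) = 18 (Q(G, j) = 6 - (-6 + 2*(-3)) = 6 - (-6 - 6) = 6 - 1*(-12) = 6 + 12 = 18)
-3514 + Q(25, M(-1*0, 7)) = -3514 + 18 = -3496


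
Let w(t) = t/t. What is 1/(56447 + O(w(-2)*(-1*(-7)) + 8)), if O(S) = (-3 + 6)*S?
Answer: 1/56492 ≈ 1.7702e-5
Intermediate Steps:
w(t) = 1
O(S) = 3*S
1/(56447 + O(w(-2)*(-1*(-7)) + 8)) = 1/(56447 + 3*(1*(-1*(-7)) + 8)) = 1/(56447 + 3*(1*7 + 8)) = 1/(56447 + 3*(7 + 8)) = 1/(56447 + 3*15) = 1/(56447 + 45) = 1/56492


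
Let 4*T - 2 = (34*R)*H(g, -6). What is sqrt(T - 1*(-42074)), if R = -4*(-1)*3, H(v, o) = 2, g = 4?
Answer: sqrt(169114)/2 ≈ 205.62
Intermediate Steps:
R = 12 (R = 4*3 = 12)
T = 409/2 (T = 1/2 + ((34*12)*2)/4 = 1/2 + (408*2)/4 = 1/2 + (1/4)*816 = 1/2 + 204 = 409/2 ≈ 204.50)
sqrt(T - 1*(-42074)) = sqrt(409/2 - 1*(-42074)) = sqrt(409/2 + 42074) = sqrt(84557/2) = sqrt(169114)/2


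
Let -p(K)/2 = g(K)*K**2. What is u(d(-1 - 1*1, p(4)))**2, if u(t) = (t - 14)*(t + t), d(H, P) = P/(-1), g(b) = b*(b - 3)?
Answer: 851705856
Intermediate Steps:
g(b) = b*(-3 + b)
p(K) = -2*K**3*(-3 + K) (p(K) = -2*K*(-3 + K)*K**2 = -2*K**3*(-3 + K))
d(H, P) = -P (d(H, P) = P*(-1) = -P)
u(t) = 2*t*(-14 + t) (u(t) = (-14 + t)*(2*t) = 2*t*(-14 + t))
u(d(-1 - 1*1, p(4)))**2 = (2*(-2*4**3*(3 - 1*4))*(-14 - 2*4**3*(3 - 1*4)))**2 = (2*(-2*64*(3 - 4))*(-14 - 2*64*(3 - 4)))**2 = (2*(-2*64*(-1))*(-14 - 2*64*(-1)))**2 = (2*(-1*(-128))*(-14 - 1*(-128)))**2 = (2*128*(-14 + 128))**2 = (2*128*114)**2 = 29184**2 = 851705856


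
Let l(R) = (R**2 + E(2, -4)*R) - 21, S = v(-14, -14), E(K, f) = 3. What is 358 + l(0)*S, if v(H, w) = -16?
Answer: 694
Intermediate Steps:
S = -16
l(R) = -21 + R**2 + 3*R (l(R) = (R**2 + 3*R) - 21 = -21 + R**2 + 3*R)
358 + l(0)*S = 358 + (-21 + 0**2 + 3*0)*(-16) = 358 + (-21 + 0 + 0)*(-16) = 358 - 21*(-16) = 358 + 336 = 694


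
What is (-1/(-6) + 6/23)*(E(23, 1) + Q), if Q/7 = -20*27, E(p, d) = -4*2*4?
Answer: -112454/69 ≈ -1629.8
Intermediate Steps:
E(p, d) = -32 (E(p, d) = -8*4 = -32)
Q = -3780 (Q = 7*(-20*27) = 7*(-540) = -3780)
(-1/(-6) + 6/23)*(E(23, 1) + Q) = (-1/(-6) + 6/23)*(-32 - 3780) = (-1*(-⅙) + 6*(1/23))*(-3812) = (⅙ + 6/23)*(-3812) = (59/138)*(-3812) = -112454/69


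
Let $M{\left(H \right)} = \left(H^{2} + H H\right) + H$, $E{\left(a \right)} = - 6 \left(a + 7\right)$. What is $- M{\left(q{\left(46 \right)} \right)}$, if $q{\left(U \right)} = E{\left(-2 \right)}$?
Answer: $-1770$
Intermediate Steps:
$E{\left(a \right)} = -42 - 6 a$ ($E{\left(a \right)} = - 6 \left(7 + a\right) = -42 - 6 a$)
$q{\left(U \right)} = -30$ ($q{\left(U \right)} = -42 - -12 = -42 + 12 = -30$)
$M{\left(H \right)} = H + 2 H^{2}$ ($M{\left(H \right)} = \left(H^{2} + H^{2}\right) + H = 2 H^{2} + H = H + 2 H^{2}$)
$- M{\left(q{\left(46 \right)} \right)} = - \left(-30\right) \left(1 + 2 \left(-30\right)\right) = - \left(-30\right) \left(1 - 60\right) = - \left(-30\right) \left(-59\right) = \left(-1\right) 1770 = -1770$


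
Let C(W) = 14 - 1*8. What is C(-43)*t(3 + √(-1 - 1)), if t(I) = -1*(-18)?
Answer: 108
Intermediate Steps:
C(W) = 6 (C(W) = 14 - 8 = 6)
t(I) = 18
C(-43)*t(3 + √(-1 - 1)) = 6*18 = 108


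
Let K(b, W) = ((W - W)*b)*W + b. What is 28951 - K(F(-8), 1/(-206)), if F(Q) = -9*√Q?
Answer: 28951 + 18*I*√2 ≈ 28951.0 + 25.456*I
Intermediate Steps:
K(b, W) = b (K(b, W) = (0*b)*W + b = 0*W + b = 0 + b = b)
28951 - K(F(-8), 1/(-206)) = 28951 - (-9)*√(-8) = 28951 - (-9)*2*I*√2 = 28951 - (-18)*I*√2 = 28951 + 18*I*√2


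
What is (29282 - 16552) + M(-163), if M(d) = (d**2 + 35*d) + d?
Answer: 33431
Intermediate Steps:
M(d) = d**2 + 36*d
(29282 - 16552) + M(-163) = (29282 - 16552) - 163*(36 - 163) = 12730 - 163*(-127) = 12730 + 20701 = 33431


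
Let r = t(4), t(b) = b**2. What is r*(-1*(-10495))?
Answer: 167920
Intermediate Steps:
r = 16 (r = 4**2 = 16)
r*(-1*(-10495)) = 16*(-1*(-10495)) = 16*10495 = 167920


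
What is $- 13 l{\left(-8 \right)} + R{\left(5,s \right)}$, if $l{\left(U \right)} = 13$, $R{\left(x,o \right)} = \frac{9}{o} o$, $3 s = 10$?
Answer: $-160$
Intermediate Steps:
$s = \frac{10}{3}$ ($s = \frac{1}{3} \cdot 10 = \frac{10}{3} \approx 3.3333$)
$R{\left(x,o \right)} = 9$
$- 13 l{\left(-8 \right)} + R{\left(5,s \right)} = \left(-13\right) 13 + 9 = -169 + 9 = -160$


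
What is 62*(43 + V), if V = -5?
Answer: 2356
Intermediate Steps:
62*(43 + V) = 62*(43 - 5) = 62*38 = 2356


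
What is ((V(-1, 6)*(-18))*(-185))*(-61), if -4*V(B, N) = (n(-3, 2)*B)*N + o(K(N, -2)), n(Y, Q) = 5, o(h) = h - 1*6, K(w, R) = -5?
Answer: -4164165/2 ≈ -2.0821e+6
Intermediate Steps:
o(h) = -6 + h (o(h) = h - 6 = -6 + h)
V(B, N) = 11/4 - 5*B*N/4 (V(B, N) = -((5*B)*N + (-6 - 5))/4 = -(5*B*N - 11)/4 = -(-11 + 5*B*N)/4 = 11/4 - 5*B*N/4)
((V(-1, 6)*(-18))*(-185))*(-61) = (((11/4 - 5/4*(-1)*6)*(-18))*(-185))*(-61) = (((11/4 + 15/2)*(-18))*(-185))*(-61) = (((41/4)*(-18))*(-185))*(-61) = -369/2*(-185)*(-61) = (68265/2)*(-61) = -4164165/2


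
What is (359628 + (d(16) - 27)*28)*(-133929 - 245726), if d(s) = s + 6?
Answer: -136481416640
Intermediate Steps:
d(s) = 6 + s
(359628 + (d(16) - 27)*28)*(-133929 - 245726) = (359628 + ((6 + 16) - 27)*28)*(-133929 - 245726) = (359628 + (22 - 27)*28)*(-379655) = (359628 - 5*28)*(-379655) = (359628 - 140)*(-379655) = 359488*(-379655) = -136481416640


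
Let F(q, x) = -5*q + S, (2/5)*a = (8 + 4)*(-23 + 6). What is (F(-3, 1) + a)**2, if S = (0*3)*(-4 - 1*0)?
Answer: 245025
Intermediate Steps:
S = 0 (S = 0*(-4 + 0) = 0*(-4) = 0)
a = -510 (a = 5*((8 + 4)*(-23 + 6))/2 = 5*(12*(-17))/2 = (5/2)*(-204) = -510)
F(q, x) = -5*q (F(q, x) = -5*q + 0 = -5*q)
(F(-3, 1) + a)**2 = (-5*(-3) - 510)**2 = (15 - 510)**2 = (-495)**2 = 245025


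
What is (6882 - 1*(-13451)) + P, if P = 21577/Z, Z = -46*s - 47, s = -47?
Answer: 43025872/2115 ≈ 20343.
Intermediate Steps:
Z = 2115 (Z = -46*(-47) - 47 = 2162 - 47 = 2115)
P = 21577/2115 ≈ 10.202
(6882 - 1*(-13451)) + P = (6882 - 1*(-13451)) + 21577/2115 = (6882 + 13451) + 21577/2115 = 20333 + 21577/2115 = 43025872/2115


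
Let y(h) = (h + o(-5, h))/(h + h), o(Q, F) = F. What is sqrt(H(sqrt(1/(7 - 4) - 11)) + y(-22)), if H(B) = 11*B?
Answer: sqrt(9 + 132*I*sqrt(6))/3 ≈ 4.2977 + 4.1797*I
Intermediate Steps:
y(h) = 1 (y(h) = (h + h)/(h + h) = (2*h)/((2*h)) = (2*h)*(1/(2*h)) = 1)
sqrt(H(sqrt(1/(7 - 4) - 11)) + y(-22)) = sqrt(11*sqrt(1/(7 - 4) - 11) + 1) = sqrt(11*sqrt(1/3 - 11) + 1) = sqrt(11*sqrt(-32/3) + 1) = sqrt(11*(4*I*sqrt(6)/3) + 1) = sqrt(44*I*sqrt(6)/3 + 1) = sqrt(1 + 44*I*sqrt(6)/3)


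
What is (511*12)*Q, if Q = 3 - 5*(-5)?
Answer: 171696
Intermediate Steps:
Q = 28 (Q = 3 + 25 = 28)
(511*12)*Q = (511*12)*28 = 6132*28 = 171696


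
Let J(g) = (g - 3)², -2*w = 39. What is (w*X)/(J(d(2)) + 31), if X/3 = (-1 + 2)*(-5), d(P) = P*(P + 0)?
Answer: 585/64 ≈ 9.1406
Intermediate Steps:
w = -39/2 (w = -½*39 = -39/2 ≈ -19.500)
d(P) = P² (d(P) = P*P = P²)
J(g) = (-3 + g)²
X = -15 (X = 3*((-1 + 2)*(-5)) = 3*(1*(-5)) = 3*(-5) = -15)
(w*X)/(J(d(2)) + 31) = (-39/2*(-15))/((-3 + 2²)² + 31) = 585/(2*((-3 + 4)² + 31)) = 585/(2*(1² + 31)) = 585/(2*(1 + 31)) = (585/2)/32 = (585/2)*(1/32) = 585/64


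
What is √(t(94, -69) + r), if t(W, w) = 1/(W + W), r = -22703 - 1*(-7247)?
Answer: I*√136569169/94 ≈ 124.32*I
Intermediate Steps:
r = -15456 (r = -22703 + 7247 = -15456)
t(W, w) = 1/(2*W)
√(t(94, -69) + r) = √((½)/94 - 15456) = √((½)*(1/94) - 15456) = √(1/188 - 15456) = √(-2905727/188) = I*√136569169/94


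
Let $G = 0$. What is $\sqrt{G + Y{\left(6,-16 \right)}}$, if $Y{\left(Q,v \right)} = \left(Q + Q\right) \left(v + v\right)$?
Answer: $8 i \sqrt{6} \approx 19.596 i$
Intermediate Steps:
$Y{\left(Q,v \right)} = 4 Q v$ ($Y{\left(Q,v \right)} = 2 Q 2 v = 4 Q v$)
$\sqrt{G + Y{\left(6,-16 \right)}} = \sqrt{0 + 4 \cdot 6 \left(-16\right)} = \sqrt{0 - 384} = \sqrt{-384} = 8 i \sqrt{6}$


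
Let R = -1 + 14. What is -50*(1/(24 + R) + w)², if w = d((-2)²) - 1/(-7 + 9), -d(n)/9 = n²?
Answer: -2857437025/2738 ≈ -1.0436e+6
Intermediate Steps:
R = 13
d(n) = -9*n²
w = -289/2 (w = -9*((-2)²)² - 1/(-7 + 9) = -9*4² - 1/2 = -9*16 - 1*½ = -144 - ½ = -289/2 ≈ -144.50)
-50*(1/(24 + R) + w)² = -50*(1/(24 + 13) - 289/2)² = -50*(1/37 - 289/2)² = -50*(-10691/74)² = -50*114297481/5476 = -2857437025/2738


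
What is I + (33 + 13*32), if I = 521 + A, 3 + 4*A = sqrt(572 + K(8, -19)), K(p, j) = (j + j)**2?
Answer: 3877/4 + 3*sqrt(14) ≈ 980.47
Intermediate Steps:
K(p, j) = 4*j**2 (K(p, j) = (2*j)**2 = 4*j**2)
A = -3/4 + 3*sqrt(14) (A = -3/4 + sqrt(572 + 4*(-19)**2)/4 = -3/4 + sqrt(572 + 4*361)/4 = -3/4 + sqrt(572 + 1444)/4 = -3/4 + sqrt(2016)/4 = -3/4 + (12*sqrt(14))/4 = -3/4 + 3*sqrt(14) ≈ 10.475)
I = 2081/4 + 3*sqrt(14) (I = 521 + (-3/4 + 3*sqrt(14)) = 2081/4 + 3*sqrt(14) ≈ 531.47)
I + (33 + 13*32) = (2081/4 + 3*sqrt(14)) + (33 + 13*32) = (2081/4 + 3*sqrt(14)) + (33 + 416) = (2081/4 + 3*sqrt(14)) + 449 = 3877/4 + 3*sqrt(14)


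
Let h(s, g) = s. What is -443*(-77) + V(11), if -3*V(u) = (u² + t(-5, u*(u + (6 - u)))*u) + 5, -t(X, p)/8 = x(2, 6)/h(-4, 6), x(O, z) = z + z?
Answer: 33981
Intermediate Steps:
x(O, z) = 2*z
t(X, p) = 24 (t(X, p) = -8*2*6/(-4) = -96*(-1)/4 = -8*(-3) = 24)
V(u) = -5/3 - 8*u - u²/3 (V(u) = -((u² + 24*u) + 5)/3 = -(5 + u² + 24*u)/3 = -5/3 - 8*u - u²/3)
-443*(-77) + V(11) = -443*(-77) + (-5/3 - 8*11 - ⅓*11²) = 34111 + (-5/3 - 88 - ⅓*121) = 34111 + (-5/3 - 88 - 121/3) = 34111 - 130 = 33981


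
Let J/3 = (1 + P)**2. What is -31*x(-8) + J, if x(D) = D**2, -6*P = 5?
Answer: -23807/12 ≈ -1983.9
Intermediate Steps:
P = -5/6 (P = -1/6*5 = -5/6 ≈ -0.83333)
J = 1/12 (J = 3*(1 - 5/6)**2 = 3*(1/6)**2 = 3*(1/36) = 1/12 ≈ 0.083333)
-31*x(-8) + J = -31*(-8)**2 + 1/12 = -31*64 + 1/12 = -1984 + 1/12 = -23807/12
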